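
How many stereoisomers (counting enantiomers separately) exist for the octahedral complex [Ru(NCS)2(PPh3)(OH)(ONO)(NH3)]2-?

The six octahedral sites form three mutually perpendicular trans pairs.
Exhaustive case analysis gives 9 geometric isomers.
Of these, 6 lack any improper symmetry element and so occur as enantiomeric pairs, giving 9 + 6 = 15 stereoisomers in total.

15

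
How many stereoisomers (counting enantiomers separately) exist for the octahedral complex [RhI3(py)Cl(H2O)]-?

5

Systematic placement gives 4 geometric isomers: I mer (3 arrangements); I fac (chiral).
One of these lacks any improper symmetry element and so occurs as an enantiomeric pair, giving 4 + 1 = 5 stereoisomers in total.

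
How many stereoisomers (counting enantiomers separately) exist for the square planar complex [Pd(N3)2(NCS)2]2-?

A square has two trans pairs of vertices; adjacent vertices are cis.
There are 2 geometric isomers: N3 cis; N3 trans.
Each arrangement has an internal mirror plane or centre of symmetry, so none is chiral.

2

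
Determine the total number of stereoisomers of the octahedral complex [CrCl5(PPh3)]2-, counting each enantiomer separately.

1

The six octahedral sites form three mutually perpendicular trans pairs.
Only one geometric arrangement is possible.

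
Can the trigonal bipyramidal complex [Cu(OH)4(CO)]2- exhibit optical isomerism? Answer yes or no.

no

Systematic placement gives 2 geometric isomers: CO axial; CO equatorial.
Each arrangement has an internal mirror plane or centre of symmetry, so none is chiral.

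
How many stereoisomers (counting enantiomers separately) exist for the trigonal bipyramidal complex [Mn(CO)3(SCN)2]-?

The distinct arrangements are (3 in all): SCN both equatorial; SCN one axial, one equatorial; SCN both axial.
Each arrangement has an internal mirror plane or centre of symmetry, so none is chiral.

3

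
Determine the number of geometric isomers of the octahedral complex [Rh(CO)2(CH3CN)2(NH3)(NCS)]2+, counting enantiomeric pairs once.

6

In an octahedral complex each vertex has one trans partner and four cis neighbours.
The distinct arrangements are (6 in all): CO trans, CH3CN trans; CO cis, CH3CN trans; CO cis, CH3CN cis (3 arrangements, 2 chiral); CO trans, CH3CN cis.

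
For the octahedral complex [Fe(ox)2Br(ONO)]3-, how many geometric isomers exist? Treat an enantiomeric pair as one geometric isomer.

2

Each ox is bidentate and must span two cis positions.
There are 2 geometric isomers: Br and ONO mutually trans; Br and ONO mutually cis (chiral).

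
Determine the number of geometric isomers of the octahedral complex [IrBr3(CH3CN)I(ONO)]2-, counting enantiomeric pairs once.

Working through the distinct placements yields 4 geometric isomers: Br mer (3 arrangements); Br fac (chiral).

4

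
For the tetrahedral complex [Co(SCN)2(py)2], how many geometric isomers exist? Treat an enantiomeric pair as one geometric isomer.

In a tetrahedral complex all four positions are equivalent and every pair of ligands is adjacent — there is no cis/trans distinction.
Only one geometric arrangement is possible.

1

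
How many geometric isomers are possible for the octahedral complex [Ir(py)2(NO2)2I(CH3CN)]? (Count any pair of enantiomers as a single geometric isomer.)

The distinct arrangements are (6 in all): py trans, NO2 trans; py cis, NO2 cis (3 arrangements, 2 chiral); py trans, NO2 cis; py cis, NO2 trans.

6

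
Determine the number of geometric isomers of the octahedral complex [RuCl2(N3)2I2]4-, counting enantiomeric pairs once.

In an octahedral complex each vertex has one trans partner and four cis neighbours.
Systematic placement gives 5 geometric isomers: Cl trans, N3 trans, I trans; Cl trans, N3 cis, I cis; Cl cis, N3 trans, I cis; Cl cis, N3 cis, I cis (chiral); Cl cis, N3 cis, I trans.

5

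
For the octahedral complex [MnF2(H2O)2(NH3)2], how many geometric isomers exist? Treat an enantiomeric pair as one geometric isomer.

5

An octahedron has six vertices in three trans pairs; every non-trans pair is cis.
Systematic placement gives 5 geometric isomers: F trans, H2O trans, NH3 trans; F trans, H2O cis, NH3 cis; F cis, H2O cis, NH3 trans; F cis, H2O cis, NH3 cis (chiral); F cis, H2O trans, NH3 cis.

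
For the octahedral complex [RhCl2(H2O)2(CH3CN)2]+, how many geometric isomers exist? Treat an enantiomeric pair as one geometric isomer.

5

In an octahedral complex each vertex has one trans partner and four cis neighbours.
Working through the distinct placements yields 5 geometric isomers: Cl trans, H2O trans, CH3CN trans; Cl cis, H2O cis, CH3CN trans; Cl cis, H2O trans, CH3CN cis; Cl cis, H2O cis, CH3CN cis (chiral); Cl trans, H2O cis, CH3CN cis.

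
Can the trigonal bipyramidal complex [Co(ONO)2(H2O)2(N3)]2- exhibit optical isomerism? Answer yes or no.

yes

Placing the ligands in turn and identifying arrangements related by rotation or reflection leaves 5 distinct geometric isomers.
One of these lacks any improper symmetry element and so occurs as an enantiomeric pair, giving 5 + 1 = 6 stereoisomers in total.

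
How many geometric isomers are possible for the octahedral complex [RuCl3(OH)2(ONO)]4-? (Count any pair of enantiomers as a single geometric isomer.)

3

An octahedron has six vertices in three trans pairs; every non-trans pair is cis.
The distinct arrangements are (3 in all): Cl mer, OH cis; Cl mer, OH trans; Cl fac, OH cis.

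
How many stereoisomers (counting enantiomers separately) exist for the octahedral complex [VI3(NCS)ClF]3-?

5

The six octahedral sites form three mutually perpendicular trans pairs.
Working through the distinct placements yields 4 geometric isomers: I mer (3 arrangements); I fac (chiral).
One of these lacks any improper symmetry element and so occurs as an enantiomeric pair, giving 4 + 1 = 5 stereoisomers in total.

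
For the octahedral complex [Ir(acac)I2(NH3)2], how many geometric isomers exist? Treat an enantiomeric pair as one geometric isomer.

An octahedron has six vertices in three trans pairs; every non-trans pair is cis.
Each acac is bidentate and must span two cis positions.
The distinct arrangements are (3 in all): I trans, NH3 cis; I cis, NH3 cis (chiral); I cis, NH3 trans.

3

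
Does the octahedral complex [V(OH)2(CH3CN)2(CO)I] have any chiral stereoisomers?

An octahedron has six vertices in three trans pairs; every non-trans pair is cis.
The distinct arrangements are (6 in all): OH trans, CH3CN trans; OH cis, CH3CN trans; OH trans, CH3CN cis; OH cis, CH3CN cis (3 arrangements, 2 chiral).
Of these, 2 lack any improper symmetry element and so occur as enantiomeric pairs, giving 6 + 2 = 8 stereoisomers in total.

yes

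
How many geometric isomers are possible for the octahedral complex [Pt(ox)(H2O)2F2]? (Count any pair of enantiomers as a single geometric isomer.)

3

Each ox is bidentate and must span two cis positions.
Systematic placement gives 3 geometric isomers: H2O cis, F trans; H2O cis, F cis (chiral); H2O trans, F cis.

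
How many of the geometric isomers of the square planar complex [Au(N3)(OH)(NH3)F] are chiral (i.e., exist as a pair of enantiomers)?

A square has two trans pairs of vertices; adjacent vertices are cis.
Systematic placement gives 3 geometric isomers: (F/NH3 trans, N3/OH trans); (F/OH trans, N3/NH3 trans); (F/N3 trans, NH3/OH trans).
Each arrangement has an internal mirror plane or centre of symmetry, so none is chiral.

0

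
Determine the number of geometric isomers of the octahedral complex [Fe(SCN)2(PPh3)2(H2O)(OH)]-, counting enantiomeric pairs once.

6

In an octahedral complex each vertex has one trans partner and four cis neighbours.
The distinct arrangements are (6 in all): SCN trans, PPh3 trans; SCN cis, PPh3 cis (3 arrangements, 2 chiral); SCN trans, PPh3 cis; SCN cis, PPh3 trans.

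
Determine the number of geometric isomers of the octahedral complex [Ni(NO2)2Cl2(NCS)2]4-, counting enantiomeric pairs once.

5

An octahedron has six vertices in three trans pairs; every non-trans pair is cis.
There are 5 geometric isomers: NO2 trans, Cl trans, NCS trans; NO2 cis, Cl trans, NCS cis; NO2 trans, Cl cis, NCS cis; NO2 cis, Cl cis, NCS cis (chiral); NO2 cis, Cl cis, NCS trans.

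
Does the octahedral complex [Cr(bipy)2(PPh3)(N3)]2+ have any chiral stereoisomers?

Each bipy is bidentate and must span two cis positions.
Working through the distinct placements yields 2 geometric isomers: PPh3 and N3 mutually trans; PPh3 and N3 mutually cis (chiral).
One of these lacks any improper symmetry element and so occurs as an enantiomeric pair, giving 2 + 1 = 3 stereoisomers in total.

yes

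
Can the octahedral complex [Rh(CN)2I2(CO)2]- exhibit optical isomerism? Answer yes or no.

The distinct arrangements are (5 in all): CN trans, I trans, CO trans; CN trans, I cis, CO cis; CN cis, I trans, CO cis; CN cis, I cis, CO cis (chiral); CN cis, I cis, CO trans.
One of these lacks any improper symmetry element and so occurs as an enantiomeric pair, giving 5 + 1 = 6 stereoisomers in total.

yes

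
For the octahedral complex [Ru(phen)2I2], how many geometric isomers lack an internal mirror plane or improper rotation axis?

1

An octahedron has six vertices in three trans pairs; every non-trans pair is cis.
Each phen is bidentate and must span two cis positions.
There are 2 geometric isomers: I trans; I cis (chiral).
One of these lacks any improper symmetry element and so occurs as an enantiomeric pair, giving 2 + 1 = 3 stereoisomers in total.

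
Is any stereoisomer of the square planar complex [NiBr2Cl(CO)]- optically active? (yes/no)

no

A square has two trans pairs of vertices; adjacent vertices are cis.
Working through the distinct placements yields 2 geometric isomers: Br cis; Br trans.
Each arrangement has an internal mirror plane or centre of symmetry, so none is chiral.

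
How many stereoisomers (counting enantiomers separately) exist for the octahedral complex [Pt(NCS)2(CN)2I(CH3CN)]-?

In an octahedral complex each vertex has one trans partner and four cis neighbours.
The distinct arrangements are (6 in all): NCS trans, CN cis; NCS cis, CN cis (3 arrangements, 2 chiral); NCS trans, CN trans; NCS cis, CN trans.
Of these, 2 lack any improper symmetry element and so occur as enantiomeric pairs, giving 6 + 2 = 8 stereoisomers in total.

8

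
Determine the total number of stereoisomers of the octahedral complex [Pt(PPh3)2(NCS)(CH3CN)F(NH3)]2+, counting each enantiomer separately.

The six octahedral sites form three mutually perpendicular trans pairs.
Exhaustive case analysis gives 9 geometric isomers.
Of these, 6 lack any improper symmetry element and so occur as enantiomeric pairs, giving 9 + 6 = 15 stereoisomers in total.

15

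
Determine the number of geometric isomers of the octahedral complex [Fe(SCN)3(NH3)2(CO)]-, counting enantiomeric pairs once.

3

An octahedron has six vertices in three trans pairs; every non-trans pair is cis.
Working through the distinct placements yields 3 geometric isomers: SCN mer, NH3 cis; SCN mer, NH3 trans; SCN fac, NH3 cis.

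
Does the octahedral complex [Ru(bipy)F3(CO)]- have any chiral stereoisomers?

no

In an octahedral complex each vertex has one trans partner and four cis neighbours.
Each bipy is bidentate and must span two cis positions.
Working through the distinct placements yields 2 geometric isomers: F fac; F mer.
Each arrangement has an internal mirror plane or centre of symmetry, so none is chiral.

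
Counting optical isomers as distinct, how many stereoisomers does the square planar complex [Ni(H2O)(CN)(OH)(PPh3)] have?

In a square planar complex each vertex has one trans partner and two cis neighbours.
The distinct arrangements are (3 in all): (CN/OH trans, H2O/PPh3 trans); (CN/PPh3 trans, H2O/OH trans); (CN/H2O trans, OH/PPh3 trans).
Each arrangement has an internal mirror plane or centre of symmetry, so none is chiral.

3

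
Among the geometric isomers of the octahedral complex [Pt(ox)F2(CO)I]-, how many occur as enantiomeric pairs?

2

An octahedron has six vertices in three trans pairs; every non-trans pair is cis.
Each ox is bidentate and must span two cis positions.
There are 4 geometric isomers: F cis (3 arrangements, 2 chiral); F trans.
Of these, 2 lack any improper symmetry element and so occur as enantiomeric pairs, giving 4 + 2 = 6 stereoisomers in total.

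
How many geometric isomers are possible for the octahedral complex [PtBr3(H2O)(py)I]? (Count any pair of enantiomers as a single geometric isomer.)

4

Working through the distinct placements yields 4 geometric isomers: Br mer (3 arrangements); Br fac (chiral).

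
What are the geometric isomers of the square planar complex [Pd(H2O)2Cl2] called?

In a square planar complex each vertex has one trans partner and two cis neighbours.
There are 2 geometric isomers: H2O cis; H2O trans.

cis and trans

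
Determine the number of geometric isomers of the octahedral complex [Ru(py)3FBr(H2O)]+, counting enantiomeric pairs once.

An octahedron has six vertices in three trans pairs; every non-trans pair is cis.
Systematic placement gives 4 geometric isomers: py mer (3 arrangements); py fac (chiral).

4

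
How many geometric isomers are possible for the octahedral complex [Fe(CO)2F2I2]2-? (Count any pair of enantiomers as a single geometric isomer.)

5

An octahedron has six vertices in three trans pairs; every non-trans pair is cis.
There are 5 geometric isomers: CO trans, F trans, I trans; CO trans, F cis, I cis; CO cis, F cis, I trans; CO cis, F cis, I cis (chiral); CO cis, F trans, I cis.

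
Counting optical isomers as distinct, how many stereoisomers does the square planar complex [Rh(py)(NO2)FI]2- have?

3

A square has two trans pairs of vertices; adjacent vertices are cis.
The distinct arrangements are (3 in all): (F/NO2 trans, I/py trans); (F/py trans, I/NO2 trans); (F/I trans, NO2/py trans).
Each arrangement has an internal mirror plane or centre of symmetry, so none is chiral.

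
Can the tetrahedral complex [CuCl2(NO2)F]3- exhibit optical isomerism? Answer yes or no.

no

All four vertices of a tetrahedron are equivalent and mutually adjacent, so cis/trans isomerism cannot arise.
Only one geometric arrangement is possible.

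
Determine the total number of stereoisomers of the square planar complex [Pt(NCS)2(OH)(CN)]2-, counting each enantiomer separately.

There are 2 geometric isomers: NCS cis; NCS trans.
Each arrangement has an internal mirror plane or centre of symmetry, so none is chiral.

2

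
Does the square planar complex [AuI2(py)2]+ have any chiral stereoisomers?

A square has two trans pairs of vertices; adjacent vertices are cis.
Working through the distinct placements yields 2 geometric isomers: I cis; I trans.
Each arrangement has an internal mirror plane or centre of symmetry, so none is chiral.

no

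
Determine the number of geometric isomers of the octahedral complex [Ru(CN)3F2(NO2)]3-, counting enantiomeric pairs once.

3

The six octahedral sites form three mutually perpendicular trans pairs.
The distinct arrangements are (3 in all): CN mer, F cis; CN mer, F trans; CN fac, F cis.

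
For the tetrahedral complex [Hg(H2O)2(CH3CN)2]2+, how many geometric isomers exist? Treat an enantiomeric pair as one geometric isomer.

1

In a tetrahedral complex all four positions are equivalent and every pair of ligands is adjacent — there is no cis/trans distinction.
Only one geometric arrangement is possible.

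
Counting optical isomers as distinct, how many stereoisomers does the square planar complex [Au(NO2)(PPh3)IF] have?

3

Working through the distinct placements yields 3 geometric isomers: (F/NO2 trans, I/PPh3 trans); (F/PPh3 trans, I/NO2 trans); (F/I trans, NO2/PPh3 trans).
Each arrangement has an internal mirror plane or centre of symmetry, so none is chiral.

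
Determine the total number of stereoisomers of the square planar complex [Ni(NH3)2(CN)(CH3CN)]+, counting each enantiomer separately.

A square has two trans pairs of vertices; adjacent vertices are cis.
The distinct arrangements are (2 in all): NH3 cis; NH3 trans.
Each arrangement has an internal mirror plane or centre of symmetry, so none is chiral.

2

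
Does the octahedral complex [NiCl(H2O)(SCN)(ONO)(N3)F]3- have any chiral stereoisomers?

In an octahedral complex each vertex has one trans partner and four cis neighbours.
Placing the ligands in turn and identifying arrangements related by rotation or reflection leaves 15 distinct geometric isomers.
Of these, 15 lack any improper symmetry element and so occur as enantiomeric pairs, giving 15 + 15 = 30 stereoisomers in total.

yes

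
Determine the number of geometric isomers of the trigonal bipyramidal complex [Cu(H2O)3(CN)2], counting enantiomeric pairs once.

3

In a trigonal bipyramid the two axial positions differ from the three equatorial ones.
Systematic placement gives 3 geometric isomers: CN both axial; CN one axial, one equatorial; CN both equatorial.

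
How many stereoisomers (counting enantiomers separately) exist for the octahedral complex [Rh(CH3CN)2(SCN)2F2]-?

Systematic placement gives 5 geometric isomers: CH3CN trans, SCN trans, F trans; CH3CN trans, SCN cis, F cis; CH3CN cis, SCN trans, F cis; CH3CN cis, SCN cis, F cis (chiral); CH3CN cis, SCN cis, F trans.
One of these lacks any improper symmetry element and so occurs as an enantiomeric pair, giving 5 + 1 = 6 stereoisomers in total.

6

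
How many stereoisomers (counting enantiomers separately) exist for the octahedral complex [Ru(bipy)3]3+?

The six octahedral sites form three mutually perpendicular trans pairs.
Each bipy is bidentate and must span two cis positions.
Only one geometric arrangement is possible; it has no improper symmetry element, so it exists as a pair of enantiomers (2 stereoisomers).

2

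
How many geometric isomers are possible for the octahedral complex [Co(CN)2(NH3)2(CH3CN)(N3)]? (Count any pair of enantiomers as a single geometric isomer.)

6

In an octahedral complex each vertex has one trans partner and four cis neighbours.
Systematic placement gives 6 geometric isomers: CN cis, NH3 trans; CN cis, NH3 cis (3 arrangements, 2 chiral); CN trans, NH3 trans; CN trans, NH3 cis.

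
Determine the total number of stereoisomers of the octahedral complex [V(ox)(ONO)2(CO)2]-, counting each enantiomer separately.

In an octahedral complex each vertex has one trans partner and four cis neighbours.
Each ox is bidentate and must span two cis positions.
Working through the distinct placements yields 3 geometric isomers: ONO cis, CO trans; ONO cis, CO cis (chiral); ONO trans, CO cis.
One of these lacks any improper symmetry element and so occurs as an enantiomeric pair, giving 3 + 1 = 4 stereoisomers in total.

4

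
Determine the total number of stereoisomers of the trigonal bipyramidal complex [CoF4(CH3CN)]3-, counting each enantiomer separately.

2

A trigonal bipyramid has two axial and three equatorial sites, which are chemically inequivalent.
Working through the distinct placements yields 2 geometric isomers: CH3CN axial; CH3CN equatorial.
Each arrangement has an internal mirror plane or centre of symmetry, so none is chiral.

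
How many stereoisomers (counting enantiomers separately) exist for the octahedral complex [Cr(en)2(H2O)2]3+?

In an octahedral complex each vertex has one trans partner and four cis neighbours.
Each en is bidentate and must span two cis positions.
There are 2 geometric isomers: H2O trans; H2O cis (chiral).
One of these lacks any improper symmetry element and so occurs as an enantiomeric pair, giving 2 + 1 = 3 stereoisomers in total.

3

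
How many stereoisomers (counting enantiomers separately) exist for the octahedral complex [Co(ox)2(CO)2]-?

In an octahedral complex each vertex has one trans partner and four cis neighbours.
Each ox is bidentate and must span two cis positions.
There are 2 geometric isomers: CO trans; CO cis (chiral).
One of these lacks any improper symmetry element and so occurs as an enantiomeric pair, giving 2 + 1 = 3 stereoisomers in total.

3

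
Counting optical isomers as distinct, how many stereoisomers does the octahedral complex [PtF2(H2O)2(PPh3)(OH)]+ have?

An octahedron has six vertices in three trans pairs; every non-trans pair is cis.
There are 6 geometric isomers: F trans, H2O trans; F trans, H2O cis; F cis, H2O cis (3 arrangements, 2 chiral); F cis, H2O trans.
Of these, 2 lack any improper symmetry element and so occur as enantiomeric pairs, giving 6 + 2 = 8 stereoisomers in total.

8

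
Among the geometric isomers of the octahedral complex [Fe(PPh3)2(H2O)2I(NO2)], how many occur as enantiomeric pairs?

The six octahedral sites form three mutually perpendicular trans pairs.
Working through the distinct placements yields 6 geometric isomers: PPh3 trans, H2O trans; PPh3 cis, H2O trans; PPh3 trans, H2O cis; PPh3 cis, H2O cis (3 arrangements, 2 chiral).
Of these, 2 lack any improper symmetry element and so occur as enantiomeric pairs, giving 6 + 2 = 8 stereoisomers in total.

2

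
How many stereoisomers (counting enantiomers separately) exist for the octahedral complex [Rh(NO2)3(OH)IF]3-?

5

Systematic placement gives 4 geometric isomers: NO2 mer (3 arrangements); NO2 fac (chiral).
One of these lacks any improper symmetry element and so occurs as an enantiomeric pair, giving 4 + 1 = 5 stereoisomers in total.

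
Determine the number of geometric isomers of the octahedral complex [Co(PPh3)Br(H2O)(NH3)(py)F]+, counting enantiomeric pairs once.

The six octahedral sites form three mutually perpendicular trans pairs.
Placing the ligands in turn and identifying arrangements related by rotation or reflection leaves 15 distinct geometric isomers.

15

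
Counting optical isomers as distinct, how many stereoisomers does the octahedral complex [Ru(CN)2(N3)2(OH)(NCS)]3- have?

An octahedron has six vertices in three trans pairs; every non-trans pair is cis.
Working through the distinct placements yields 6 geometric isomers: CN trans, N3 trans; CN trans, N3 cis; CN cis, N3 cis (3 arrangements, 2 chiral); CN cis, N3 trans.
Of these, 2 lack any improper symmetry element and so occur as enantiomeric pairs, giving 6 + 2 = 8 stereoisomers in total.

8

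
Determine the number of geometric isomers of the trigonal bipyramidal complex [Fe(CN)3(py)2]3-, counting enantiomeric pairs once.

There are 3 geometric isomers: py both equatorial; py one axial, one equatorial; py both axial.

3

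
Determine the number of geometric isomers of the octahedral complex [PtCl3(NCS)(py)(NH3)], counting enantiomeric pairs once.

4

There are 4 geometric isomers: Cl mer (3 arrangements); Cl fac (chiral).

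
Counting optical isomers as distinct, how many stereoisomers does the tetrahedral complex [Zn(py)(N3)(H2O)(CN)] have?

In a tetrahedral complex all four positions are equivalent and every pair of ligands is adjacent — there is no cis/trans distinction.
Only one geometric arrangement is possible; it has no improper symmetry element, so it exists as a pair of enantiomers (2 stereoisomers).

2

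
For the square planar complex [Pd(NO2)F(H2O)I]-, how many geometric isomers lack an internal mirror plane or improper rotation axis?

0

In a square planar complex each vertex has one trans partner and two cis neighbours.
The distinct arrangements are (3 in all): (F/I trans, H2O/NO2 trans); (F/NO2 trans, H2O/I trans); (F/H2O trans, I/NO2 trans).
Each arrangement has an internal mirror plane or centre of symmetry, so none is chiral.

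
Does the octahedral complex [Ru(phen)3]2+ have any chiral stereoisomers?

yes

An octahedron has six vertices in three trans pairs; every non-trans pair is cis.
Each phen is bidentate and must span two cis positions.
Only one geometric arrangement is possible; it has no improper symmetry element, so it exists as a pair of enantiomers (2 stereoisomers).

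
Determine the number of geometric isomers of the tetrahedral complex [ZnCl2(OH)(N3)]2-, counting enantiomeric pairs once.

1

All four vertices of a tetrahedron are equivalent and mutually adjacent, so cis/trans isomerism cannot arise.
Only one geometric arrangement is possible.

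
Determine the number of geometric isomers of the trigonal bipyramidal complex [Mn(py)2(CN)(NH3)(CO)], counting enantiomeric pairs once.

Systematic enumeration (placing each ligand type in turn and discarding arrangements equivalent by rotation or reflection) gives 7 geometric isomers.

7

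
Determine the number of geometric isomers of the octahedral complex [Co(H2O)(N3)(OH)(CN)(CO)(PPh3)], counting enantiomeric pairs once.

15

An octahedron has six vertices in three trans pairs; every non-trans pair is cis.
Placing the ligands in turn and identifying arrangements related by rotation or reflection leaves 15 distinct geometric isomers.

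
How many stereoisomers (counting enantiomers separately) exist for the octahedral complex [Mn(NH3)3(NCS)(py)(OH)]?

5

An octahedron has six vertices in three trans pairs; every non-trans pair is cis.
There are 4 geometric isomers: NH3 mer (3 arrangements); NH3 fac (chiral).
One of these lacks any improper symmetry element and so occurs as an enantiomeric pair, giving 4 + 1 = 5 stereoisomers in total.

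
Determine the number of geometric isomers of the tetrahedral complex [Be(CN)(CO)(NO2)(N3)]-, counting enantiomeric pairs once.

In a tetrahedral complex all four positions are equivalent and every pair of ligands is adjacent — there is no cis/trans distinction.
Only one geometric arrangement is possible; it has no improper symmetry element, so it exists as a pair of enantiomers (2 stereoisomers).

1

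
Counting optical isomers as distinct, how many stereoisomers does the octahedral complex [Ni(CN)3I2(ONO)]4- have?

In an octahedral complex each vertex has one trans partner and four cis neighbours.
The distinct arrangements are (3 in all): CN mer, I cis; CN mer, I trans; CN fac, I cis.
Each arrangement has an internal mirror plane or centre of symmetry, so none is chiral.

3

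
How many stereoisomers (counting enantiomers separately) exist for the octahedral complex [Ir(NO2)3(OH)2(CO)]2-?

3

The six octahedral sites form three mutually perpendicular trans pairs.
There are 3 geometric isomers: NO2 mer, OH trans; NO2 fac, OH cis; NO2 mer, OH cis.
Each arrangement has an internal mirror plane or centre of symmetry, so none is chiral.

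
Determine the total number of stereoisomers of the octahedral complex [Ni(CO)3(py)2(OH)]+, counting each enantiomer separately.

In an octahedral complex each vertex has one trans partner and four cis neighbours.
Systematic placement gives 3 geometric isomers: CO mer, py trans; CO mer, py cis; CO fac, py cis.
Each arrangement has an internal mirror plane or centre of symmetry, so none is chiral.

3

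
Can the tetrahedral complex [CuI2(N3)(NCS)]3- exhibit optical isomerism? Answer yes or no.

no

Only one geometric arrangement is possible.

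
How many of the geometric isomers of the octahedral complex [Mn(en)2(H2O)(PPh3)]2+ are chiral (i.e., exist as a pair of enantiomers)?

1

In an octahedral complex each vertex has one trans partner and four cis neighbours.
Each en is bidentate and must span two cis positions.
The distinct arrangements are (2 in all): H2O and PPh3 mutually trans; H2O and PPh3 mutually cis (chiral).
One of these lacks any improper symmetry element and so occurs as an enantiomeric pair, giving 2 + 1 = 3 stereoisomers in total.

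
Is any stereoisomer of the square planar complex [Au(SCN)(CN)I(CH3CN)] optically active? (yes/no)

A square has two trans pairs of vertices; adjacent vertices are cis.
There are 3 geometric isomers: (CH3CN/I trans, CN/SCN trans); (CH3CN/SCN trans, CN/I trans); (CH3CN/CN trans, I/SCN trans).
Each arrangement has an internal mirror plane or centre of symmetry, so none is chiral.

no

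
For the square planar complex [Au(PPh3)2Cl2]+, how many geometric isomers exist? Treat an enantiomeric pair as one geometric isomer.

2

A square has two trans pairs of vertices; adjacent vertices are cis.
The distinct arrangements are (2 in all): PPh3 cis; PPh3 trans.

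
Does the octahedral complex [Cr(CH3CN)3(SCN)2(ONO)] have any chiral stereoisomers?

There are 3 geometric isomers: CH3CN mer, SCN trans; CH3CN mer, SCN cis; CH3CN fac, SCN cis.
Each arrangement has an internal mirror plane or centre of symmetry, so none is chiral.

no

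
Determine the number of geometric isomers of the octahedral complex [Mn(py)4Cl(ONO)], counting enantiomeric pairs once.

2

There are 2 geometric isomers: Cl and ONO mutually trans; Cl and ONO mutually cis.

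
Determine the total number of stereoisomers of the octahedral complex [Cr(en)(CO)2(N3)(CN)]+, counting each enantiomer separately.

6

In an octahedral complex each vertex has one trans partner and four cis neighbours.
Each en is bidentate and must span two cis positions.
The distinct arrangements are (4 in all): CO cis (3 arrangements, 2 chiral); CO trans.
Of these, 2 lack any improper symmetry element and so occur as enantiomeric pairs, giving 4 + 2 = 6 stereoisomers in total.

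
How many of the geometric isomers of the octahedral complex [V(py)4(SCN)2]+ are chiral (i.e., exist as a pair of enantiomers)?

An octahedron has six vertices in three trans pairs; every non-trans pair is cis.
Working through the distinct placements yields 2 geometric isomers: SCN trans; SCN cis.
Each arrangement has an internal mirror plane or centre of symmetry, so none is chiral.

0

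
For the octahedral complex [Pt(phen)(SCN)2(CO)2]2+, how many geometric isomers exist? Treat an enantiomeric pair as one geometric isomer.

3

The six octahedral sites form three mutually perpendicular trans pairs.
Each phen is bidentate and must span two cis positions.
Working through the distinct placements yields 3 geometric isomers: SCN cis, CO trans; SCN cis, CO cis (chiral); SCN trans, CO cis.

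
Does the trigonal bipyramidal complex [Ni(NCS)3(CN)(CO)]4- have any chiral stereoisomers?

A trigonal bipyramid has two axial and three equatorial sites, which are chemically inequivalent.
There are 4 geometric isomers: CN axial, CO axial; CN axial, CO equatorial; CN equatorial, CO axial; CN equatorial, CO equatorial.
Each arrangement has an internal mirror plane or centre of symmetry, so none is chiral.

no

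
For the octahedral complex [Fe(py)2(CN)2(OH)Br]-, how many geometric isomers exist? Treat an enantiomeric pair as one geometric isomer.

Systematic placement gives 6 geometric isomers: py trans, CN cis; py cis, CN cis (3 arrangements, 2 chiral); py trans, CN trans; py cis, CN trans.

6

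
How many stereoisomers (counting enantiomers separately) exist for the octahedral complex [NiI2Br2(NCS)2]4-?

6

There are 5 geometric isomers: I trans, Br trans, NCS trans; I cis, Br trans, NCS cis; I cis, Br cis, NCS trans; I cis, Br cis, NCS cis (chiral); I trans, Br cis, NCS cis.
One of these lacks any improper symmetry element and so occurs as an enantiomeric pair, giving 5 + 1 = 6 stereoisomers in total.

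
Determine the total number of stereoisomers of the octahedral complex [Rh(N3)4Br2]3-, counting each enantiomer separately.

The distinct arrangements are (2 in all): Br trans; Br cis.
Each arrangement has an internal mirror plane or centre of symmetry, so none is chiral.

2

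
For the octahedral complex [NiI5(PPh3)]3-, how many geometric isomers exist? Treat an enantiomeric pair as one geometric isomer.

1

In an octahedral complex each vertex has one trans partner and four cis neighbours.
Only one geometric arrangement is possible.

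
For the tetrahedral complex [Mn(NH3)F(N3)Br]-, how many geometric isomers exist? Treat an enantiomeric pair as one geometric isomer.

In a tetrahedral complex all four positions are equivalent and every pair of ligands is adjacent — there is no cis/trans distinction.
Only one geometric arrangement is possible; it has no improper symmetry element, so it exists as a pair of enantiomers (2 stereoisomers).

1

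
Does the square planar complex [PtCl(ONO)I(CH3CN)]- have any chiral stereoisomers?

no

In a square planar complex each vertex has one trans partner and two cis neighbours.
There are 3 geometric isomers: (CH3CN/I trans, Cl/ONO trans); (CH3CN/ONO trans, Cl/I trans); (CH3CN/Cl trans, I/ONO trans).
Each arrangement has an internal mirror plane or centre of symmetry, so none is chiral.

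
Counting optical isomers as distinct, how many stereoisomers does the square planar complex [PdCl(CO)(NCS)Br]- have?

A square has two trans pairs of vertices; adjacent vertices are cis.
Systematic placement gives 3 geometric isomers: (Br/Cl trans, CO/NCS trans); (Br/NCS trans, CO/Cl trans); (Br/CO trans, Cl/NCS trans).
Each arrangement has an internal mirror plane or centre of symmetry, so none is chiral.

3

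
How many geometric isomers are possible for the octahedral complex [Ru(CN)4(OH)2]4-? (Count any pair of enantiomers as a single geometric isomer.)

2

In an octahedral complex each vertex has one trans partner and four cis neighbours.
There are 2 geometric isomers: OH trans; OH cis.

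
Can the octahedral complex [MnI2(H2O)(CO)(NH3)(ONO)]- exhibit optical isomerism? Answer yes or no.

yes

An octahedron has six vertices in three trans pairs; every non-trans pair is cis.
Exhaustive case analysis gives 9 geometric isomers.
Of these, 6 lack any improper symmetry element and so occur as enantiomeric pairs, giving 9 + 6 = 15 stereoisomers in total.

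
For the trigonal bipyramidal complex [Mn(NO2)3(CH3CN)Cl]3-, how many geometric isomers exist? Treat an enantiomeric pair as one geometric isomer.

4

In a trigonal bipyramid the two axial positions differ from the three equatorial ones.
The distinct arrangements are (4 in all): CH3CN axial, Cl axial; CH3CN axial, Cl equatorial; CH3CN equatorial, Cl axial; CH3CN equatorial, Cl equatorial.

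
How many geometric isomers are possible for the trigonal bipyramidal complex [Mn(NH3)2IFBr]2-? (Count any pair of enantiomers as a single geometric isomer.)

7

Placing the ligands in turn and identifying arrangements related by rotation or reflection leaves 7 distinct geometric isomers.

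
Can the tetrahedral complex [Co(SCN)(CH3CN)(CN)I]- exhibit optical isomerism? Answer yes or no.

yes

Only one geometric arrangement is possible; it has no improper symmetry element, so it exists as a pair of enantiomers (2 stereoisomers).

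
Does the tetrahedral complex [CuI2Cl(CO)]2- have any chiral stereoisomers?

In a tetrahedral complex all four positions are equivalent and every pair of ligands is adjacent — there is no cis/trans distinction.
Only one geometric arrangement is possible.

no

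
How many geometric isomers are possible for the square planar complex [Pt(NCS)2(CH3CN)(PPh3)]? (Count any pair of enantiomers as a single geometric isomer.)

In a square planar complex each vertex has one trans partner and two cis neighbours.
There are 2 geometric isomers: NCS cis; NCS trans.

2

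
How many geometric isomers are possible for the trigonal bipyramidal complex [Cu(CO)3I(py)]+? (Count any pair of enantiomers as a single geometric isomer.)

A trigonal bipyramid has two axial and three equatorial sites, which are chemically inequivalent.
Systematic placement gives 4 geometric isomers: I equatorial, py equatorial; I axial, py equatorial; I equatorial, py axial; I axial, py axial.

4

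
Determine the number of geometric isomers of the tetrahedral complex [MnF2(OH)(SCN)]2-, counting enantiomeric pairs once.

Only one geometric arrangement is possible.

1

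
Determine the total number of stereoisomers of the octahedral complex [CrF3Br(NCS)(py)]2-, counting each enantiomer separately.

5

The six octahedral sites form three mutually perpendicular trans pairs.
Systematic placement gives 4 geometric isomers: F mer (3 arrangements); F fac (chiral).
One of these lacks any improper symmetry element and so occurs as an enantiomeric pair, giving 4 + 1 = 5 stereoisomers in total.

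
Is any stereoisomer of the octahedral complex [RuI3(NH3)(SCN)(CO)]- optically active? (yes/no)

An octahedron has six vertices in three trans pairs; every non-trans pair is cis.
Working through the distinct placements yields 4 geometric isomers: I mer (3 arrangements); I fac (chiral).
One of these lacks any improper symmetry element and so occurs as an enantiomeric pair, giving 4 + 1 = 5 stereoisomers in total.

yes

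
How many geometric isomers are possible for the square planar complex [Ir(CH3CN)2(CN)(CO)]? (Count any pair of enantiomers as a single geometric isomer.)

In a square planar complex each vertex has one trans partner and two cis neighbours.
Working through the distinct placements yields 2 geometric isomers: CH3CN cis; CH3CN trans.

2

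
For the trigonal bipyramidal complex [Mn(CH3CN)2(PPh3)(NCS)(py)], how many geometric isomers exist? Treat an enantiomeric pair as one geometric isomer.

In a trigonal bipyramid the two axial positions differ from the three equatorial ones.
Placing the ligands in turn and identifying arrangements related by rotation or reflection leaves 7 distinct geometric isomers.

7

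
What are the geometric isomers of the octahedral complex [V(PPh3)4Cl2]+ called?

cis and trans

In an octahedral complex each vertex has one trans partner and four cis neighbours.
The distinct arrangements are (2 in all): Cl trans; Cl cis.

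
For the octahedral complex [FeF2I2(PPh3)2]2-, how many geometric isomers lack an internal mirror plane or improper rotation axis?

An octahedron has six vertices in three trans pairs; every non-trans pair is cis.
Working through the distinct placements yields 5 geometric isomers: F trans, I trans, PPh3 trans; F trans, I cis, PPh3 cis; F cis, I cis, PPh3 trans; F cis, I cis, PPh3 cis (chiral); F cis, I trans, PPh3 cis.
One of these lacks any improper symmetry element and so occurs as an enantiomeric pair, giving 5 + 1 = 6 stereoisomers in total.

1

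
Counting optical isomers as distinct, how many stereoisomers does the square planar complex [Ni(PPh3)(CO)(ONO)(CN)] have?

3

Systematic placement gives 3 geometric isomers: (CN/ONO trans, CO/PPh3 trans); (CN/PPh3 trans, CO/ONO trans); (CN/CO trans, ONO/PPh3 trans).
Each arrangement has an internal mirror plane or centre of symmetry, so none is chiral.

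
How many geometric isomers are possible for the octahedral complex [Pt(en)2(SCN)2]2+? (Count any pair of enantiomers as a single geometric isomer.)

Each en is bidentate and must span two cis positions.
There are 2 geometric isomers: SCN trans; SCN cis (chiral).

2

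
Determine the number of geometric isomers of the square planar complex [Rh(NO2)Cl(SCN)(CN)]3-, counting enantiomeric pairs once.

3

The distinct arrangements are (3 in all): (CN/NO2 trans, Cl/SCN trans); (CN/SCN trans, Cl/NO2 trans); (CN/Cl trans, NO2/SCN trans).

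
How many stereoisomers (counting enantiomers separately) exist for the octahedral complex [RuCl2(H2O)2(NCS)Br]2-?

8

The six octahedral sites form three mutually perpendicular trans pairs.
There are 6 geometric isomers: Cl cis, H2O cis (3 arrangements, 2 chiral); Cl cis, H2O trans; Cl trans, H2O cis; Cl trans, H2O trans.
Of these, 2 lack any improper symmetry element and so occur as enantiomeric pairs, giving 6 + 2 = 8 stereoisomers in total.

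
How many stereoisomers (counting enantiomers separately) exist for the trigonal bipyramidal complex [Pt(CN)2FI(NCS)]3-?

10

In a trigonal bipyramid the two axial positions differ from the three equatorial ones.
Exhaustive case analysis gives 7 geometric isomers.
Of these, 3 lack any improper symmetry element and so occur as enantiomeric pairs, giving 7 + 3 = 10 stereoisomers in total.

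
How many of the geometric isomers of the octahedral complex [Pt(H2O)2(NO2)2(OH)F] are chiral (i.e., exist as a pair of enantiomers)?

2

An octahedron has six vertices in three trans pairs; every non-trans pair is cis.
There are 6 geometric isomers: H2O cis, NO2 cis (3 arrangements, 2 chiral); H2O cis, NO2 trans; H2O trans, NO2 cis; H2O trans, NO2 trans.
Of these, 2 lack any improper symmetry element and so occur as enantiomeric pairs, giving 6 + 2 = 8 stereoisomers in total.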